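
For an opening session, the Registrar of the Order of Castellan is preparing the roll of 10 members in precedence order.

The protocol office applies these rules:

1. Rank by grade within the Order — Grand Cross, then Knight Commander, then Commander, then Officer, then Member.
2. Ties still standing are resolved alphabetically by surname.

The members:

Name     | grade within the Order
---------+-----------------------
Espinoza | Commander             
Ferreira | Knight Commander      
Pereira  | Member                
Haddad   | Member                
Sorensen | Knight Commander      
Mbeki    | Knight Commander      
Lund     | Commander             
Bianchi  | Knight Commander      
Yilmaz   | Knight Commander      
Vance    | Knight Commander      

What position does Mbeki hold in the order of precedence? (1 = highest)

3

By grade within the Order: Bianchi, Ferreira, Mbeki, Sorensen, Vance and Yilmaz (Knight Commander); then Espinoza and Lund (Commander); then Haddad and Pereira (Member).
Among Bianchi, Ferreira, Mbeki, Sorensen, Vance and Yilmaz, alphabetically by surname: Bianchi before Ferreira before Mbeki before Sorensen before Vance before Yilmaz.
Among Espinoza and Lund, alphabetically by surname: Espinoza before Lund.
Among Haddad and Pereira, alphabetically by surname: Haddad before Pereira.
Order: Bianchi, Ferreira, Mbeki, Sorensen, Vance, Yilmaz, Espinoza, Lund, Haddad, Pereira. So position 3.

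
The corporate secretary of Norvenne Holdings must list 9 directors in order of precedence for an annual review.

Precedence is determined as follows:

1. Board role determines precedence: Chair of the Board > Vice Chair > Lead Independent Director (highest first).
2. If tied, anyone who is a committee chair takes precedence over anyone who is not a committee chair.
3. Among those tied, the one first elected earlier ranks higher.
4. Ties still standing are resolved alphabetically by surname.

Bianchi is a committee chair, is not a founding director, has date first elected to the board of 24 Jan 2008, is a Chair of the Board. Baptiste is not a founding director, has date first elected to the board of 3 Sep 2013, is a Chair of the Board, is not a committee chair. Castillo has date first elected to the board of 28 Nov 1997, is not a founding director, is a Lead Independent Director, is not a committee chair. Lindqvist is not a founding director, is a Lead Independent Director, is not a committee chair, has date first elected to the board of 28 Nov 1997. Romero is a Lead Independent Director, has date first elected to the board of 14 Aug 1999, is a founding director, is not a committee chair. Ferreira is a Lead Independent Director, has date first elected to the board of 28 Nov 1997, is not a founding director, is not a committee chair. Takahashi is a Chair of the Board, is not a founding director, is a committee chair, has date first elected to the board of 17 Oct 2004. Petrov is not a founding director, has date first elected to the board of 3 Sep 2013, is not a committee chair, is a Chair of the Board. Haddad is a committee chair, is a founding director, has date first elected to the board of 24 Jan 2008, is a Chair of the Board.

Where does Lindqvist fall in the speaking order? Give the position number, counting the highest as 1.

8

By board role: Takahashi, Bianchi, Haddad, Baptiste and Petrov (Chair of the Board); then Castillo, Ferreira, Lindqvist and Romero (Lead Independent Director).
Among Takahashi, Bianchi, Haddad, Baptiste and Petrov, a committee chair before not a committee chair: Takahashi, Bianchi and Haddad (a committee chair) before Baptiste and Petrov (not a committee chair).
Among Takahashi, Bianchi and Haddad, by date first elected to the board (earlier first): Takahashi (17 Oct 2004) before Bianchi and Haddad (24 Jan 2008).
Among Bianchi and Haddad, alphabetically by surname: Bianchi before Haddad.
Baptiste and Petrov both have date first elected to the board 3 Sep 2013, so the next rule applies.
Among Baptiste and Petrov, alphabetically by surname: Baptiste before Petrov.
Castillo, Ferreira, Lindqvist and Romero are each not a committee chair, so the next rule applies.
Among Castillo, Ferreira, Lindqvist and Romero, by date first elected to the board (earlier first): Castillo, Ferreira and Lindqvist (28 Nov 1997) before Romero (14 Aug 1999).
Among Castillo, Ferreira and Lindqvist, alphabetically by surname: Castillo before Ferreira before Lindqvist.
Order: Takahashi, Bianchi, Haddad, Baptiste, Petrov, Castillo, Ferreira, Lindqvist, Romero. So position 8.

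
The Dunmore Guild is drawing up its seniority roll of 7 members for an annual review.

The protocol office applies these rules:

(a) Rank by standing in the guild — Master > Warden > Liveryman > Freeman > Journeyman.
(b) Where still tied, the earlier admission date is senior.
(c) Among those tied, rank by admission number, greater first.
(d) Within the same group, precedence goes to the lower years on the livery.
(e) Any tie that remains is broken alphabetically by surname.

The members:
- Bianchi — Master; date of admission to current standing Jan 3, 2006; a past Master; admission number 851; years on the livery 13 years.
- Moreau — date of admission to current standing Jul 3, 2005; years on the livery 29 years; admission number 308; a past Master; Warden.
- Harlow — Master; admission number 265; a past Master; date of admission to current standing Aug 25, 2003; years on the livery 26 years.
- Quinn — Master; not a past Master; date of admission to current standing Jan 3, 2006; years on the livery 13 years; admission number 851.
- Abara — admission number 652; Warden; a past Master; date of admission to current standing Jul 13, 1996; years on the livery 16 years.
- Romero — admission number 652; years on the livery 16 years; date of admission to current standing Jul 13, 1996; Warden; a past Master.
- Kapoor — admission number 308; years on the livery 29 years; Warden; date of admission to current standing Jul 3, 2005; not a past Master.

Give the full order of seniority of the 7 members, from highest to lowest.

Harlow, Bianchi, Quinn, Abara, Romero, Kapoor, Moreau

By standing in the guild: Harlow, Bianchi and Quinn (Master); then Abara, Romero, Kapoor and Moreau (Warden).
Among Harlow, Bianchi and Quinn, by date of admission to current standing (earlier first): Harlow (Aug 25, 2003) before Bianchi and Quinn (Jan 3, 2006).
Bianchi and Quinn both have admission number 851, so the next rule applies.
Bianchi and Quinn both have years on the livery 13 years, so the next rule applies.
Among Bianchi and Quinn, alphabetically by surname: Bianchi before Quinn.
Among Abara, Romero, Kapoor and Moreau, by date of admission to current standing (earlier first): Abara and Romero (Jul 13, 1996) before Kapoor and Moreau (Jul 3, 2005).
Abara and Romero both have admission number 652, so the next rule applies.
Abara and Romero both have years on the livery 16 years, so the next rule applies.
Among Abara and Romero, alphabetically by surname: Abara before Romero.
Kapoor and Moreau both have admission number 308, so the next rule applies.
Kapoor and Moreau both have years on the livery 29 years, so the next rule applies.
Among Kapoor and Moreau, alphabetically by surname: Kapoor before Moreau.
Full order: Harlow, Bianchi, Quinn, Abara, Romero, Kapoor, Moreau.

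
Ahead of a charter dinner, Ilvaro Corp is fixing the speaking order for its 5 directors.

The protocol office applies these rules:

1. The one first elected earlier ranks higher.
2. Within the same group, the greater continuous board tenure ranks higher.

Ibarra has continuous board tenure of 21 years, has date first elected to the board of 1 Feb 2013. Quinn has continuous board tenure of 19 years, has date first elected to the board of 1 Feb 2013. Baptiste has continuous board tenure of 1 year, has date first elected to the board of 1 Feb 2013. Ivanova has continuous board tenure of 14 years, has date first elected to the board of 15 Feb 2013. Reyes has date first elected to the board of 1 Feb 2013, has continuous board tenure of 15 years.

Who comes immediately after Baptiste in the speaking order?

By date first elected to the board (earlier first): Ibarra, Quinn, Reyes and Baptiste (each 1 Feb 2013); then Ivanova (15 Feb 2013).
Among Ibarra, Quinn, Reyes and Baptiste, by continuous board tenure (higher first): Ibarra (21 years) before Quinn (19 years) before Reyes (15 years) before Baptiste (1 year).
Order: Ibarra, Quinn, Reyes, Baptiste, Ivanova.

Ivanova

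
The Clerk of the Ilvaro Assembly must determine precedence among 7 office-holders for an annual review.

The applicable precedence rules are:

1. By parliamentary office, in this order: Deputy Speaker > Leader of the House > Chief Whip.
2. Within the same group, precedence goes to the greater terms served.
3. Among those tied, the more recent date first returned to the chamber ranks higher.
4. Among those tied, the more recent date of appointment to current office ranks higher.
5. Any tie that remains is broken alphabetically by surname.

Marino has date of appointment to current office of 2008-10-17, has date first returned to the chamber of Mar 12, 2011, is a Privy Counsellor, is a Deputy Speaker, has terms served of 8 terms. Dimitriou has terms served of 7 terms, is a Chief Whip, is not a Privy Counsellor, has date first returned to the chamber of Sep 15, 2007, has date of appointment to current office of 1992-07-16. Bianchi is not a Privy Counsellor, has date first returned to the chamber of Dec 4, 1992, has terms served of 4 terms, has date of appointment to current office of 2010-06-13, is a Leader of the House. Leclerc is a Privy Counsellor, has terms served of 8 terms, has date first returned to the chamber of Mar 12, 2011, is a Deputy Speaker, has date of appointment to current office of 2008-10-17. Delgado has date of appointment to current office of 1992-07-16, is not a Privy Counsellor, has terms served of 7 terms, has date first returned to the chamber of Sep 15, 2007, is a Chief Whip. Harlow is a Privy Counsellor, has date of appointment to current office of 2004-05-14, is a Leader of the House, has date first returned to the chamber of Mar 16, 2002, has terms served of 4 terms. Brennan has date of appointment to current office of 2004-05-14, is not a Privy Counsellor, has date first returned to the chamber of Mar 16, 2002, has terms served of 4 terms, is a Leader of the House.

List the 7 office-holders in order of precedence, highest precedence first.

By parliamentary office: Leclerc and Marino (Deputy Speaker); then Brennan, Harlow and Bianchi (Leader of the House); then Delgado and Dimitriou (Chief Whip).
Leclerc and Marino both have terms served 8 terms, so the next rule applies.
Leclerc and Marino both have date first returned to the chamber Mar 12, 2011, so the next rule applies.
Leclerc and Marino both have date of appointment to current office 2008-10-17, so the next rule applies.
Among Leclerc and Marino, alphabetically by surname: Leclerc before Marino.
Brennan, Harlow and Bianchi all have terms served 4 terms, so the next rule applies.
Among Brennan, Harlow and Bianchi, by date first returned to the chamber (later first): Brennan and Harlow (Mar 16, 2002) before Bianchi (Dec 4, 1992).
Brennan and Harlow both have date of appointment to current office 2004-05-14, so the next rule applies.
Among Brennan and Harlow, alphabetically by surname: Brennan before Harlow.
Delgado and Dimitriou both have terms served 7 terms, so the next rule applies.
Delgado and Dimitriou both have date first returned to the chamber Sep 15, 2007, so the next rule applies.
Delgado and Dimitriou both have date of appointment to current office 1992-07-16, so the next rule applies.
Among Delgado and Dimitriou, alphabetically by surname: Delgado before Dimitriou.
Full order: Leclerc, Marino, Brennan, Harlow, Bianchi, Delgado, Dimitriou.

Leclerc, Marino, Brennan, Harlow, Bianchi, Delgado, Dimitriou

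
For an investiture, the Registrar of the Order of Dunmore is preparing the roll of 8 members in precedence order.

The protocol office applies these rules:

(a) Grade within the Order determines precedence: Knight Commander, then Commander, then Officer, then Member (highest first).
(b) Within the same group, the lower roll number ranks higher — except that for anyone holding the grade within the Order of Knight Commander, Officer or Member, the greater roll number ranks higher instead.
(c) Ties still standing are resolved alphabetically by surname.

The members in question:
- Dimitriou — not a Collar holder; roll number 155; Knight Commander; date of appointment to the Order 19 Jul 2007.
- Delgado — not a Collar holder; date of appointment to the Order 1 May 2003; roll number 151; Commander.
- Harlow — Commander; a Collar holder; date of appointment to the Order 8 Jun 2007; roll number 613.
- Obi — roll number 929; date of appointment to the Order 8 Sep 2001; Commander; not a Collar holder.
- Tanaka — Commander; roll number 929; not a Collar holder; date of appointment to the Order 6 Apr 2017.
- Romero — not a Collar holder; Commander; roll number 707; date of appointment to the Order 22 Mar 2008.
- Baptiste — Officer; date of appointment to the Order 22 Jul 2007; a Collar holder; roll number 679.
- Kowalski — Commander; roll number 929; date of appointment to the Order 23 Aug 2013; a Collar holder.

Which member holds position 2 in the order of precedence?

By grade within the Order: Dimitriou (Knight Commander); then Delgado, Harlow, Romero, Kowalski, Obi and Tanaka (Commander); then Baptiste (Officer).
Among Delgado, Harlow, Romero, Kowalski, Obi and Tanaka, by roll number (lower first): Delgado (151) before Harlow (613) before Romero (707) before Kowalski, Obi and Tanaka (929).
Among Kowalski, Obi and Tanaka, alphabetically by surname: Kowalski before Obi before Tanaka.
Order: Dimitriou, Delgado, Harlow, Romero, Kowalski, Obi, Tanaka, Baptiste.

Delgado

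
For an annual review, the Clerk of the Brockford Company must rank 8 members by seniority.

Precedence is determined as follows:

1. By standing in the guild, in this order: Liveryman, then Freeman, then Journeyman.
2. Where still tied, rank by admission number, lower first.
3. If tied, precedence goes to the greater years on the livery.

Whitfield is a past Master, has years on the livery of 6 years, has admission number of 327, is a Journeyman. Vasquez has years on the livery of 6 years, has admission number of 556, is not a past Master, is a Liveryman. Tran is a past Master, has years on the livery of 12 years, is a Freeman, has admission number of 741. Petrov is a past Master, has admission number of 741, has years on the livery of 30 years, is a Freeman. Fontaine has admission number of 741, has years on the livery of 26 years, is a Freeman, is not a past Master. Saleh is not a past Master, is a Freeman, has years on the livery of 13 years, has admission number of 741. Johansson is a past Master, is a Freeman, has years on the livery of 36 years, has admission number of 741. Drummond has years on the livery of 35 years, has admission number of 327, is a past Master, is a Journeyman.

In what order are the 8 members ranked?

Vasquez, Johansson, Petrov, Fontaine, Saleh, Tran, Drummond, Whitfield

By standing in the guild: Vasquez (Liveryman); then Johansson, Petrov, Fontaine, Saleh and Tran (Freeman); then Drummond and Whitfield (Journeyman).
Johansson, Petrov, Fontaine, Saleh and Tran all have admission number 741, so the next rule applies.
Among Johansson, Petrov, Fontaine, Saleh and Tran, by years on the livery (higher first): Johansson (36 years) before Petrov (30 years) before Fontaine (26 years) before Saleh (13 years) before Tran (12 years).
Drummond and Whitfield both have admission number 327, so the next rule applies.
Among Drummond and Whitfield, by years on the livery (higher first): Drummond (35 years) before Whitfield (6 years).
Full order: Vasquez, Johansson, Petrov, Fontaine, Saleh, Tran, Drummond, Whitfield.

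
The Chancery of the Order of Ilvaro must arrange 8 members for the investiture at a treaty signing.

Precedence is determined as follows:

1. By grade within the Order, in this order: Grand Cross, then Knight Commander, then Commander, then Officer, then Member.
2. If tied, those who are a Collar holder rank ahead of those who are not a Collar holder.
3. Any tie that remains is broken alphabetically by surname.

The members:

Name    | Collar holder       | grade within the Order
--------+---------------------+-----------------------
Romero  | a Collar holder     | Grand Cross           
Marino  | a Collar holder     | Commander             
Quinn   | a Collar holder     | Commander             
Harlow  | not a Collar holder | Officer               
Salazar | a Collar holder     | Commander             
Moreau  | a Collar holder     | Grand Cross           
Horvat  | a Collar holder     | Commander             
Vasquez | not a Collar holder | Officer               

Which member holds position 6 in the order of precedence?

Salazar

By grade within the Order: Moreau and Romero (Grand Cross); then Horvat, Marino, Quinn and Salazar (Commander); then Harlow and Vasquez (Officer).
Moreau and Romero are each a Collar holder, so the next rule applies.
Among Moreau and Romero, alphabetically by surname: Moreau before Romero.
Horvat, Marino, Quinn and Salazar are each a Collar holder, so the next rule applies.
Among Horvat, Marino, Quinn and Salazar, alphabetically by surname: Horvat before Marino before Quinn before Salazar.
Harlow and Vasquez are each not a Collar holder, so the next rule applies.
Among Harlow and Vasquez, alphabetically by surname: Harlow before Vasquez.
Order: Moreau, Romero, Horvat, Marino, Quinn, Salazar, Harlow, Vasquez.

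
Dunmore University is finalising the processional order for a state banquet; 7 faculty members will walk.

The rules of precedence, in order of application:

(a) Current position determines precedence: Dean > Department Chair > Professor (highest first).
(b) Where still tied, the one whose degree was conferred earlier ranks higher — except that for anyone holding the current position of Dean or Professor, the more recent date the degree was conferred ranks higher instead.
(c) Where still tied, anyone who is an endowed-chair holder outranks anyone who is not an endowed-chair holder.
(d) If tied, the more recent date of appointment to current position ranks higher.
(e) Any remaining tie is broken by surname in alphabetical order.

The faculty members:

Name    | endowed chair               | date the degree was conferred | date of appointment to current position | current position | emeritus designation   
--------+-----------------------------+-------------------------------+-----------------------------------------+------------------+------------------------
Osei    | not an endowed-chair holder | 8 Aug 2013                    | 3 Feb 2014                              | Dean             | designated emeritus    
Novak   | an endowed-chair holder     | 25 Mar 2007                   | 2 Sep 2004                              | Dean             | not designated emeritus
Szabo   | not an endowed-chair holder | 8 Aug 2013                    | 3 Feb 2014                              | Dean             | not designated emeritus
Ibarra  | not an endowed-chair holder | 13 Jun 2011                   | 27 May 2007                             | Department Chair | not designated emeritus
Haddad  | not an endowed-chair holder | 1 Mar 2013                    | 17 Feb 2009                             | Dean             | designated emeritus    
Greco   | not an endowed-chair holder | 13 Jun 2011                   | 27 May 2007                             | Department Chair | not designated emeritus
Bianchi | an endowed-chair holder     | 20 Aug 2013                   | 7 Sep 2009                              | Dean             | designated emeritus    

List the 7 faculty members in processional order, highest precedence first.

By current position: Bianchi, Osei, Szabo, Haddad and Novak (Dean); then Greco and Ibarra (Department Chair).
Among Bianchi, Osei, Szabo, Haddad and Novak, by date the degree was conferred (later first) (reversed rule for this group): Bianchi (20 Aug 2013) before Osei and Szabo (8 Aug 2013) before Haddad (1 Mar 2013) before Novak (25 Mar 2007).
Osei and Szabo are each not an endowed-chair holder, so the next rule applies.
Osei and Szabo both have date of appointment to current position 3 Feb 2014, so the next rule applies.
Among Osei and Szabo, alphabetically by surname: Osei before Szabo.
Greco and Ibarra both have date the degree was conferred 13 Jun 2011, so the next rule applies.
Greco and Ibarra are each not an endowed-chair holder, so the next rule applies.
Greco and Ibarra both have date of appointment to current position 27 May 2007, so the next rule applies.
Among Greco and Ibarra, alphabetically by surname: Greco before Ibarra.
Full order: Bianchi, Osei, Szabo, Haddad, Novak, Greco, Ibarra.

Bianchi, Osei, Szabo, Haddad, Novak, Greco, Ibarra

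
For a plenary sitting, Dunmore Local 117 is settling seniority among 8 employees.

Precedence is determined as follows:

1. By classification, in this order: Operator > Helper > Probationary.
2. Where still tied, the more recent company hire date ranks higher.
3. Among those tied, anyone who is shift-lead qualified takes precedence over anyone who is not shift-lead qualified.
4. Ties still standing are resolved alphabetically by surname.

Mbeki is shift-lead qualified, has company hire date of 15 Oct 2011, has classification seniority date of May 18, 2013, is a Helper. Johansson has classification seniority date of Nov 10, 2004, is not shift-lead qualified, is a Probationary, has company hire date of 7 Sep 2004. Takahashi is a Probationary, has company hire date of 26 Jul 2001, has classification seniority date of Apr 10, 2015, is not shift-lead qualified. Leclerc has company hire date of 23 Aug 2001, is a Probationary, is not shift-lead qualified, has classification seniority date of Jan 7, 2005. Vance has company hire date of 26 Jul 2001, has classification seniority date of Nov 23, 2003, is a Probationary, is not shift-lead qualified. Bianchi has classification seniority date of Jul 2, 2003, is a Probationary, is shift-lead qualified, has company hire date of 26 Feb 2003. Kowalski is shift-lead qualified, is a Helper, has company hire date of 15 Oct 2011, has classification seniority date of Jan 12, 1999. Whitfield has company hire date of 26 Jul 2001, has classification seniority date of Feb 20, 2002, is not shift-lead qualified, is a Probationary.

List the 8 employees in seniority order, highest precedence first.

Kowalski, Mbeki, Johansson, Bianchi, Leclerc, Takahashi, Vance, Whitfield

By classification: Kowalski and Mbeki (Helper); then Johansson, Bianchi, Leclerc, Takahashi, Vance and Whitfield (Probationary).
Kowalski and Mbeki both have company hire date 15 Oct 2011, so the next rule applies.
Kowalski and Mbeki are each shift-lead qualified, so the next rule applies.
Among Kowalski and Mbeki, alphabetically by surname: Kowalski before Mbeki.
Among Johansson, Bianchi, Leclerc, Takahashi, Vance and Whitfield, by company hire date (later first): Johansson (7 Sep 2004) before Bianchi (26 Feb 2003) before Leclerc (23 Aug 2001) before Takahashi, Vance and Whitfield (26 Jul 2001).
Takahashi, Vance and Whitfield are each not shift-lead qualified, so the next rule applies.
Among Takahashi, Vance and Whitfield, alphabetically by surname: Takahashi before Vance before Whitfield.
Full order: Kowalski, Mbeki, Johansson, Bianchi, Leclerc, Takahashi, Vance, Whitfield.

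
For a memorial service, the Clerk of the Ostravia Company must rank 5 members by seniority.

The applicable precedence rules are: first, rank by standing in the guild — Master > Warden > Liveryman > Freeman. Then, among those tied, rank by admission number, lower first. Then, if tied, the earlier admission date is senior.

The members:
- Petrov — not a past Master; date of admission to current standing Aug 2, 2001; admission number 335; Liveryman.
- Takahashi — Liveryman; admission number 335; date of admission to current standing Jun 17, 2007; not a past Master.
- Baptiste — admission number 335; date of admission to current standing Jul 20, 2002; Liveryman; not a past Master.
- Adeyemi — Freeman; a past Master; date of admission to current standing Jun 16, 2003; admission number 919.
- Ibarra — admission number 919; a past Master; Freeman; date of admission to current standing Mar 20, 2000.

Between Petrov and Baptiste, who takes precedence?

By standing in the guild: Petrov, Baptiste and Takahashi (Liveryman); then Ibarra and Adeyemi (Freeman).
Petrov, Baptiste and Takahashi all have admission number 335, so the next rule applies.
Among Petrov, Baptiste and Takahashi, by date of admission to current standing (earlier first): Petrov (Aug 2, 2001) before Baptiste (Jul 20, 2002) before Takahashi (Jun 17, 2007).
Ibarra and Adeyemi both have admission number 919, so the next rule applies.
Among Ibarra and Adeyemi, by date of admission to current standing (earlier first): Ibarra (Mar 20, 2000) before Adeyemi (Jun 16, 2003).
So Petrov takes precedence.

Petrov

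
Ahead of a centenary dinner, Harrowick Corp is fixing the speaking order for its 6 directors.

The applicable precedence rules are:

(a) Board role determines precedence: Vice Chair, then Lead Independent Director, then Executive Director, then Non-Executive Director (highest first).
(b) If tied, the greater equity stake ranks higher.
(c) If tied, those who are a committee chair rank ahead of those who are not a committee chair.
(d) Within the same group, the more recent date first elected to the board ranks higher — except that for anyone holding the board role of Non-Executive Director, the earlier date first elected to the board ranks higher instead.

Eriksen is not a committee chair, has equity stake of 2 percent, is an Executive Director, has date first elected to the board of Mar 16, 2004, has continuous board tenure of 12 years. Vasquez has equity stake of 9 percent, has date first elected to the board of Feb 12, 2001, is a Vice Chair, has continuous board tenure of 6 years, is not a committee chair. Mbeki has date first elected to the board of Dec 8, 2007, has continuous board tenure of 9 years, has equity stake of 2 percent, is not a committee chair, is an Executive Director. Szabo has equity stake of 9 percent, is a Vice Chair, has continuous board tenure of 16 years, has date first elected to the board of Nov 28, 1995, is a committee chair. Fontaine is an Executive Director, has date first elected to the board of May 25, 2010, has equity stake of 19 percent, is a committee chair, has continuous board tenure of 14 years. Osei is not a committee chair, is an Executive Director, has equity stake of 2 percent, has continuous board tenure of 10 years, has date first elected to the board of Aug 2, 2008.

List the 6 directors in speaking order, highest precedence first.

Szabo, Vasquez, Fontaine, Osei, Mbeki, Eriksen

By board role: Szabo and Vasquez (Vice Chair); then Fontaine, Osei, Mbeki and Eriksen (Executive Director).
Szabo and Vasquez both have equity stake 9 percent, so the next rule applies.
Among Szabo and Vasquez, a committee chair before not a committee chair: Szabo (a committee chair) before Vasquez (not a committee chair).
Among Fontaine, Osei, Mbeki and Eriksen, by equity stake (higher first): Fontaine (19 percent) before Osei, Mbeki and Eriksen (2 percent).
Osei, Mbeki and Eriksen are each not a committee chair, so the next rule applies.
Among Osei, Mbeki and Eriksen, by date first elected to the board (later first): Osei (Aug 2, 2008) before Mbeki (Dec 8, 2007) before Eriksen (Mar 16, 2004).
Full order: Szabo, Vasquez, Fontaine, Osei, Mbeki, Eriksen.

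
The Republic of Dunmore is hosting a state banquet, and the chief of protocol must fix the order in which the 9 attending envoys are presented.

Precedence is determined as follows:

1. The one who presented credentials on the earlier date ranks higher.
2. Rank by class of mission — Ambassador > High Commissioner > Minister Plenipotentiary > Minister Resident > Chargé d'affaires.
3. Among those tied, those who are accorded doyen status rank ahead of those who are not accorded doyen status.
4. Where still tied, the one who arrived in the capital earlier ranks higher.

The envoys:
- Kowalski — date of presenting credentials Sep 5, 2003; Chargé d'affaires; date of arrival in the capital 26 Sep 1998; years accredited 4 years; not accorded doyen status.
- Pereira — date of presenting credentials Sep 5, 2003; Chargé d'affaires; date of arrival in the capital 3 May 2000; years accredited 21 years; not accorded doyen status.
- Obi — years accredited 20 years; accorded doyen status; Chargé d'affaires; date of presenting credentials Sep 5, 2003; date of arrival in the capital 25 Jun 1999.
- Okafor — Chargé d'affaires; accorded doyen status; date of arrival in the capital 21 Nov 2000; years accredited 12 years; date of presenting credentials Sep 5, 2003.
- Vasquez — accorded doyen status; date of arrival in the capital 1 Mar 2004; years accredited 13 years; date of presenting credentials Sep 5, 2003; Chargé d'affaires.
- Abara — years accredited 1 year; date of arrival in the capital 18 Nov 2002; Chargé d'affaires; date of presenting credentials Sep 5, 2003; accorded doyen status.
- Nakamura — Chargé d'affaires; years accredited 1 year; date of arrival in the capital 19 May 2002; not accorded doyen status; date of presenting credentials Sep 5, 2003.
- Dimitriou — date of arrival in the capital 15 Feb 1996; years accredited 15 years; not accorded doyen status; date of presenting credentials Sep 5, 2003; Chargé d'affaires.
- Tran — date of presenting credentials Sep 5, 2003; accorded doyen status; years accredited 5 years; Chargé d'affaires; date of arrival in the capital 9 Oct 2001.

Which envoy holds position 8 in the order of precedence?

Pereira

By date of presenting credentials (earlier first): Obi, Okafor, Tran, Abara, Vasquez, Dimitriou, Kowalski, Pereira and Nakamura (each Sep 5, 2003).
Obi, Okafor, Tran, Abara, Vasquez, Dimitriou, Kowalski, Pereira and Nakamura are each Chargé d'affaires, so the next rule applies.
Among Obi, Okafor, Tran, Abara, Vasquez, Dimitriou, Kowalski, Pereira and Nakamura, accorded doyen status before not accorded doyen status: Obi, Okafor, Tran, Abara and Vasquez (accorded doyen status) before Dimitriou, Kowalski, Pereira and Nakamura (not accorded doyen status).
Among Obi, Okafor, Tran, Abara and Vasquez, by date of arrival in the capital (earlier first): Obi (25 Jun 1999) before Okafor (21 Nov 2000) before Tran (9 Oct 2001) before Abara (18 Nov 2002) before Vasquez (1 Mar 2004).
Among Dimitriou, Kowalski, Pereira and Nakamura, by date of arrival in the capital (earlier first): Dimitriou (15 Feb 1996) before Kowalski (26 Sep 1998) before Pereira (3 May 2000) before Nakamura (19 May 2002).
Order: Obi, Okafor, Tran, Abara, Vasquez, Dimitriou, Kowalski, Pereira, Nakamura.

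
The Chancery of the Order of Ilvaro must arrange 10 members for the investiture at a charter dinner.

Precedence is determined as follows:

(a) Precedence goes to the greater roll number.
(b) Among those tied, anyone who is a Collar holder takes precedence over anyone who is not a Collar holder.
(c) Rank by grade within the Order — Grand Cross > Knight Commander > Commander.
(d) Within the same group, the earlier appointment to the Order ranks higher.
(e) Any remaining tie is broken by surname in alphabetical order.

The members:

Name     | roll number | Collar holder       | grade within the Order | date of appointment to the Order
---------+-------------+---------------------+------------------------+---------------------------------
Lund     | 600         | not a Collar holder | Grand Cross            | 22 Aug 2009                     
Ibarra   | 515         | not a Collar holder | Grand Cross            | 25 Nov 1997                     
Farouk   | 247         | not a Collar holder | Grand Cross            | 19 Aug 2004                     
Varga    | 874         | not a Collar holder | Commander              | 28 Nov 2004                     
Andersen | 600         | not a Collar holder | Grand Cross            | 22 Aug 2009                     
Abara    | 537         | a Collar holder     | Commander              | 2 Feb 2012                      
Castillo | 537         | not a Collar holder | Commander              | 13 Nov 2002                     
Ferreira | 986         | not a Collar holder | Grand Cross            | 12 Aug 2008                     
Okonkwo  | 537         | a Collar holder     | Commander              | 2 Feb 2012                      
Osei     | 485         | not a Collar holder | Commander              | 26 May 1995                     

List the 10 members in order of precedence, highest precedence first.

By roll number (higher first): Ferreira (986); then Varga (874); then Andersen and Lund (both 600); then Abara, Okonkwo and Castillo (each 537); then Ibarra (515); then Osei (485); then Farouk (247).
Andersen and Lund are each not a Collar holder, so the next rule applies.
Andersen and Lund are each Grand Cross, so the next rule applies.
Andersen and Lund both have date of appointment to the Order 22 Aug 2009, so the next rule applies.
Among Andersen and Lund, alphabetically by surname: Andersen before Lund.
Among Abara, Okonkwo and Castillo, a Collar holder before not a Collar holder: Abara and Okonkwo (a Collar holder) before Castillo (not a Collar holder).
Abara and Okonkwo are each Commander, so the next rule applies.
Abara and Okonkwo both have date of appointment to the Order 2 Feb 2012, so the next rule applies.
Among Abara and Okonkwo, alphabetically by surname: Abara before Okonkwo.
Full order: Ferreira, Varga, Andersen, Lund, Abara, Okonkwo, Castillo, Ibarra, Osei, Farouk.

Ferreira, Varga, Andersen, Lund, Abara, Okonkwo, Castillo, Ibarra, Osei, Farouk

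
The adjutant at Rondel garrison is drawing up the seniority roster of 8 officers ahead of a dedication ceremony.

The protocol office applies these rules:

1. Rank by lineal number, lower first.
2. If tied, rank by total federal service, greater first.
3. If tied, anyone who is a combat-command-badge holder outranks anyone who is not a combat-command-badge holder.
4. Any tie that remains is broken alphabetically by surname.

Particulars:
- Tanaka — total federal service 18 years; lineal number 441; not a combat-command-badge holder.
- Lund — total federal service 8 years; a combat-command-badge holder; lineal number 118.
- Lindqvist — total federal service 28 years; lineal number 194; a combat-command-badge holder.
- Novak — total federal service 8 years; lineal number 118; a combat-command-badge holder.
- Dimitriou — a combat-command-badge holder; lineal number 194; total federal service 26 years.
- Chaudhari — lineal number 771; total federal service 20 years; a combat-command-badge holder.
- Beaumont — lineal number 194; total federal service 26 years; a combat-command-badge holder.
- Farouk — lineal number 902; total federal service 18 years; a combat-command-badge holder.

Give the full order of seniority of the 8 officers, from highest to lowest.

Lund, Novak, Lindqvist, Beaumont, Dimitriou, Tanaka, Chaudhari, Farouk

By lineal number (lower first): Lund and Novak (both 118); then Lindqvist, Beaumont and Dimitriou (each 194); then Tanaka (441); then Chaudhari (771); then Farouk (902).
Lund and Novak both have total federal service 8 years, so the next rule applies.
Lund and Novak are each a combat-command-badge holder, so the next rule applies.
Among Lund and Novak, alphabetically by surname: Lund before Novak.
Among Lindqvist, Beaumont and Dimitriou, by total federal service (higher first): Lindqvist (28 years) before Beaumont and Dimitriou (26 years).
Beaumont and Dimitriou are each a combat-command-badge holder, so the next rule applies.
Among Beaumont and Dimitriou, alphabetically by surname: Beaumont before Dimitriou.
Full order: Lund, Novak, Lindqvist, Beaumont, Dimitriou, Tanaka, Chaudhari, Farouk.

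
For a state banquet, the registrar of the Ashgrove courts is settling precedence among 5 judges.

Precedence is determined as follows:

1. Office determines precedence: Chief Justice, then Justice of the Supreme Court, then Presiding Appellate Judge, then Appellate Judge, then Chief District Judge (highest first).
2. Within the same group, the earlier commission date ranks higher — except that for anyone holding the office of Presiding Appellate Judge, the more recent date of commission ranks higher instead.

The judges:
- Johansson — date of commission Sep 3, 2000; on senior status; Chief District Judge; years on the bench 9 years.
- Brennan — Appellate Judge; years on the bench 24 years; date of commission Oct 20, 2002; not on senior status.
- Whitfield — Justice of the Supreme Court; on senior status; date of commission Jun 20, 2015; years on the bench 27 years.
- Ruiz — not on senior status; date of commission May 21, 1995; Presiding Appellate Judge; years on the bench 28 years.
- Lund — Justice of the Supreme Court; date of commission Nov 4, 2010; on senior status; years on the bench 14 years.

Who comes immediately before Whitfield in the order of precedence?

Lund

By office: Lund and Whitfield (Justice of the Supreme Court); then Ruiz (Presiding Appellate Judge); then Brennan (Appellate Judge); then Johansson (Chief District Judge).
Among Lund and Whitfield, by date of commission (earlier first): Lund (Nov 4, 2010) before Whitfield (Jun 20, 2015).
Order: Lund, Whitfield, Ruiz, Brennan, Johansson.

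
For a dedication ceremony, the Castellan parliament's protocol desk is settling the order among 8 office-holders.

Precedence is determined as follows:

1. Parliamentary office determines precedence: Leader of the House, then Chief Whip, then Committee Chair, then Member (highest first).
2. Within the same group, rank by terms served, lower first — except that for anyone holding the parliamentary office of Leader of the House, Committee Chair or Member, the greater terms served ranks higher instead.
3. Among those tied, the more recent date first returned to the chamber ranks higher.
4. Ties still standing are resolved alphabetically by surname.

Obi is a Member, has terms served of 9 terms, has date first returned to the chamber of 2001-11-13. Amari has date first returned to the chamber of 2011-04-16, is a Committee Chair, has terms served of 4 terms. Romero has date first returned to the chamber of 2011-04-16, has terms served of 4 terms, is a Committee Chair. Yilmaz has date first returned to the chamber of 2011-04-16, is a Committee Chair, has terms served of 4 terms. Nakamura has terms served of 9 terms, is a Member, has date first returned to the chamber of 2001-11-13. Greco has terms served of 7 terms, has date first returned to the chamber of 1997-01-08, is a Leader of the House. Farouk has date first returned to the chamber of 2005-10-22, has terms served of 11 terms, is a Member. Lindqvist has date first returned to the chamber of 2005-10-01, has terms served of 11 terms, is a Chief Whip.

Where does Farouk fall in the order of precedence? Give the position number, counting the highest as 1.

By parliamentary office: Greco (Leader of the House); then Lindqvist (Chief Whip); then Amari, Romero and Yilmaz (Committee Chair); then Farouk, Nakamura and Obi (Member).
Amari, Romero and Yilmaz all have terms served 4 terms, so the next rule applies.
Amari, Romero and Yilmaz all have date first returned to the chamber 2011-04-16, so the next rule applies.
Among Amari, Romero and Yilmaz, alphabetically by surname: Amari before Romero before Yilmaz.
Among Farouk, Nakamura and Obi, by terms served (higher first) (reversed rule for this group): Farouk (11 terms) before Nakamura and Obi (9 terms).
Nakamura and Obi both have date first returned to the chamber 2001-11-13, so the next rule applies.
Among Nakamura and Obi, alphabetically by surname: Nakamura before Obi.
Order: Greco, Lindqvist, Amari, Romero, Yilmaz, Farouk, Nakamura, Obi. So position 6.

6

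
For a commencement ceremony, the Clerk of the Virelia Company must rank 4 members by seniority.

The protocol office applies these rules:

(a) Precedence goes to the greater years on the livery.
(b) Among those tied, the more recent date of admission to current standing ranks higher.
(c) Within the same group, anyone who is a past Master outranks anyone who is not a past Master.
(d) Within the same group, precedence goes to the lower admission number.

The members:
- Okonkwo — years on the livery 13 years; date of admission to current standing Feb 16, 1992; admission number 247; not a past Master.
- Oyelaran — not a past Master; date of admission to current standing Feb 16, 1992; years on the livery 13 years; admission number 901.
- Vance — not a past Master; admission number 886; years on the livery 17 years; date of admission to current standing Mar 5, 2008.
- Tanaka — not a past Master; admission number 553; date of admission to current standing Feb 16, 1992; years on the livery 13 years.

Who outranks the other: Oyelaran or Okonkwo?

By years on the livery (higher first): Vance (17 years); then Okonkwo, Tanaka and Oyelaran (each 13 years).
Okonkwo, Tanaka and Oyelaran all have date of admission to current standing Feb 16, 1992, so the next rule applies.
Okonkwo, Tanaka and Oyelaran are each not a past Master, so the next rule applies.
Among Okonkwo, Tanaka and Oyelaran, by admission number (lower first): Okonkwo (247) before Tanaka (553) before Oyelaran (901).
So Okonkwo takes precedence.

Okonkwo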